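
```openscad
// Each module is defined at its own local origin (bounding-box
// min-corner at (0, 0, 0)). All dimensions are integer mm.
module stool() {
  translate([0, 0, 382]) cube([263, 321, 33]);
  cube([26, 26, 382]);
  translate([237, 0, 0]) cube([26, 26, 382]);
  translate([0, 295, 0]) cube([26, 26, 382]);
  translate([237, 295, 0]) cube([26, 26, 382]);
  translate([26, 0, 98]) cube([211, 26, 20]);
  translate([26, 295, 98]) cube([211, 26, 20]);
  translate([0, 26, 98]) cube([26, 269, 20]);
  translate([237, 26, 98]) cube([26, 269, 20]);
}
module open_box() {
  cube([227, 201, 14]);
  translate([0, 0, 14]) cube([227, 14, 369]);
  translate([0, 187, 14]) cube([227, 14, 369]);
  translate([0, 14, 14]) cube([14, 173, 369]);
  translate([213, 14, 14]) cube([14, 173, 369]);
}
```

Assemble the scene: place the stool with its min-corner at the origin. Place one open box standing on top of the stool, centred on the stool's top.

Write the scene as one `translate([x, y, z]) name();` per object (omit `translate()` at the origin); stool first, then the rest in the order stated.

stool();
translate([18, 60, 415]) open_box();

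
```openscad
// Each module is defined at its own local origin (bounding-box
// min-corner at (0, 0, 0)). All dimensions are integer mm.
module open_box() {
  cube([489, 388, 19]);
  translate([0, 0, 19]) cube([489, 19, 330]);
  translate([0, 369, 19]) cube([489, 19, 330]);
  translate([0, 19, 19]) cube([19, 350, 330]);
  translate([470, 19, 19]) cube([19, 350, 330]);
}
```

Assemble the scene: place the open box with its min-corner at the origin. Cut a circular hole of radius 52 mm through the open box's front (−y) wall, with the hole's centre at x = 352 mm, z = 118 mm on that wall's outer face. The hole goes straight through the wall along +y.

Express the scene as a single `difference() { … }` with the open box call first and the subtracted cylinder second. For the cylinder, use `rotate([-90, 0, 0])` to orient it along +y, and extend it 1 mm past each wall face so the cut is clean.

difference() {
  open_box();
  translate([352, -1, 118]) rotate([-90, 0, 0]) cylinder(h = 21, r = 52);
}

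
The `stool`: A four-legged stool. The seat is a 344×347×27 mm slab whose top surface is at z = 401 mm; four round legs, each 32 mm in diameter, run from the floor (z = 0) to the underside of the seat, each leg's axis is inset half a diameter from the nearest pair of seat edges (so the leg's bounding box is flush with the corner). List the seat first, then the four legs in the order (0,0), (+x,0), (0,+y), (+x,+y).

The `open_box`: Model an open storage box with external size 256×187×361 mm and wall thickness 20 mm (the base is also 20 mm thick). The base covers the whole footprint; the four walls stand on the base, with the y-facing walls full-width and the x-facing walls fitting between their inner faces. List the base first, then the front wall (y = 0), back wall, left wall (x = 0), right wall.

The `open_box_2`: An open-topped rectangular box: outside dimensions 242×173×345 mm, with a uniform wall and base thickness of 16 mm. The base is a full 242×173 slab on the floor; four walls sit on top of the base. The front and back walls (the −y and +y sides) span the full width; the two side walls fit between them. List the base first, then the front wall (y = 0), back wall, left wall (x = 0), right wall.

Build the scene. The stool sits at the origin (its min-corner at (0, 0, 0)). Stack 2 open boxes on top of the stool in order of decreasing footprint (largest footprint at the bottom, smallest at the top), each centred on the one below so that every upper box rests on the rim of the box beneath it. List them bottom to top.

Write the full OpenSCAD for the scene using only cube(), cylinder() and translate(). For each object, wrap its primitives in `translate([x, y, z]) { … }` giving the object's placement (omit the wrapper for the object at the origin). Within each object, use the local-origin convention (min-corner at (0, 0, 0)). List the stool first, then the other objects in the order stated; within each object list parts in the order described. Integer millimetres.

translate([0, 0, 374]) cube([344, 347, 27]);
translate([16, 16, 0]) cylinder(h = 374, r = 16);
translate([328, 16, 0]) cylinder(h = 374, r = 16);
translate([16, 331, 0]) cylinder(h = 374, r = 16);
translate([328, 331, 0]) cylinder(h = 374, r = 16);
translate([44, 80, 401]) {
  cube([256, 187, 20]);
  translate([0, 0, 20]) cube([256, 20, 341]);
  translate([0, 167, 20]) cube([256, 20, 341]);
  translate([0, 20, 20]) cube([20, 147, 341]);
  translate([236, 20, 20]) cube([20, 147, 341]);
}
translate([51, 87, 762]) {
  cube([242, 173, 16]);
  translate([0, 0, 16]) cube([242, 16, 329]);
  translate([0, 157, 16]) cube([242, 16, 329]);
  translate([0, 16, 16]) cube([16, 141, 329]);
  translate([226, 16, 16]) cube([16, 141, 329]);
}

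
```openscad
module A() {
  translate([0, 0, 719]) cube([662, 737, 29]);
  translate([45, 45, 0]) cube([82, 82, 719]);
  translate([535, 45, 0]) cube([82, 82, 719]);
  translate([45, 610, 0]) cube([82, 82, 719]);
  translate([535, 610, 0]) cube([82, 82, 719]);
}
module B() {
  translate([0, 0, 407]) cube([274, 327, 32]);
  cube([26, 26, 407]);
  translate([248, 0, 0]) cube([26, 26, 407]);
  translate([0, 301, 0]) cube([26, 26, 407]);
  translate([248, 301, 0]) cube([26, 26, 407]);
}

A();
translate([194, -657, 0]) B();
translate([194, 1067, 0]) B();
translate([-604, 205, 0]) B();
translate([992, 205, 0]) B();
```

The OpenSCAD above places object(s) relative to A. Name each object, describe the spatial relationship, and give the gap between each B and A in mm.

Each stool's nearest face is 330 mm from the table's bounding box.

A is a table. B is a stool. Four stools sit around the table at the −y, +y, −x, +x sides. The gap between each stool and the table is 330 mm.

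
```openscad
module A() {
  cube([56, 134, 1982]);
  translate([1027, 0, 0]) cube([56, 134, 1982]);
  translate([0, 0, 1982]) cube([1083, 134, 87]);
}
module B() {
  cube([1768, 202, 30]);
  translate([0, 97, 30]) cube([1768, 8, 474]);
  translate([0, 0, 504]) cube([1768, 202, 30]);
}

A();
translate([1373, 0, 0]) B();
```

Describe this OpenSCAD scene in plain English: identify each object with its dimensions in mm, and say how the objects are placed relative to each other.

A is a door frame. The clear opening is 971 mm wide and 1982 mm high. Two 56 mm wide jambs, 134 mm deep, stand either side of the opening from the floor to the top of the opening. A 87 mm thick head sits across the top of both jambs, spanning the full outside width of the frame.

B is an I-beam lying along x, 1768 mm long. Overall section height 534 mm. Two flanges 202 mm wide (y) and 30 mm thick, one on the floor and one at the top; a web 8 mm thick runs between them, centred on the flange width.

The I-beam is on the floor beside the door frame on its +x side.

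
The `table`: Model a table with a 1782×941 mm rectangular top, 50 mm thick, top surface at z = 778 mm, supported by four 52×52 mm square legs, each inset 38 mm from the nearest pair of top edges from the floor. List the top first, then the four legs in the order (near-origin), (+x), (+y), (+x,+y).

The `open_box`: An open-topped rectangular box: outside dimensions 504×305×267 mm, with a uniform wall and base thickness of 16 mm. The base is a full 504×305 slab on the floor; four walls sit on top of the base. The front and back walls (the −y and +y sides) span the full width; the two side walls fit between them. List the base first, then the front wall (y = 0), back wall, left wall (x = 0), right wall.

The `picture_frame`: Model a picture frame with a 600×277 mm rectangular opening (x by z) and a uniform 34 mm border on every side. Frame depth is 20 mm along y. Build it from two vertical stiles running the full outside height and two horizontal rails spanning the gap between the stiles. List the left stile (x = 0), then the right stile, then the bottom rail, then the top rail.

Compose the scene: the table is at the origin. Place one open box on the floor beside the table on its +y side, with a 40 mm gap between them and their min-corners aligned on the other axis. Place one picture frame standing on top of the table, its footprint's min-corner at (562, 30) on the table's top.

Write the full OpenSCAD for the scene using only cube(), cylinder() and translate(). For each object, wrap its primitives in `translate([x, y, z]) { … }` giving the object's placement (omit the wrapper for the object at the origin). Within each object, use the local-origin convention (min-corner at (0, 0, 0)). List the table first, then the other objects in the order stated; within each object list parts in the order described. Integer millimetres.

translate([0, 0, 728]) cube([1782, 941, 50]);
translate([38, 38, 0]) cube([52, 52, 728]);
translate([1692, 38, 0]) cube([52, 52, 728]);
translate([38, 851, 0]) cube([52, 52, 728]);
translate([1692, 851, 0]) cube([52, 52, 728]);
translate([0, 981, 0]) {
  cube([504, 305, 16]);
  translate([0, 0, 16]) cube([504, 16, 251]);
  translate([0, 289, 16]) cube([504, 16, 251]);
  translate([0, 16, 16]) cube([16, 273, 251]);
  translate([488, 16, 16]) cube([16, 273, 251]);
}
translate([562, 30, 778]) {
  cube([34, 20, 345]);
  translate([634, 0, 0]) cube([34, 20, 345]);
  translate([34, 0, 0]) cube([600, 20, 34]);
  translate([34, 0, 311]) cube([600, 20, 34]);
}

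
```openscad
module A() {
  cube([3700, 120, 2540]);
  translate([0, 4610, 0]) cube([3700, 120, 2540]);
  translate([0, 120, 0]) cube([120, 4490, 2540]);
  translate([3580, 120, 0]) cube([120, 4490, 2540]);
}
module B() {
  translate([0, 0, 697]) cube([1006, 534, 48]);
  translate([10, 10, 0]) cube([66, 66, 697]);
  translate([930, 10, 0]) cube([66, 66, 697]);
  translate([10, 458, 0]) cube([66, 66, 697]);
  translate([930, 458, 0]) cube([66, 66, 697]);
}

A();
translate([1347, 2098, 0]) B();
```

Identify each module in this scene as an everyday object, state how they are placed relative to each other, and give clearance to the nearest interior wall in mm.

A is a house frame. B is a table. The table sits inside the house frame, centred. The clearance to the nearest interior wall is 1227 mm.

Clearances: x = 1227, y = 1978; minimum 1227 mm.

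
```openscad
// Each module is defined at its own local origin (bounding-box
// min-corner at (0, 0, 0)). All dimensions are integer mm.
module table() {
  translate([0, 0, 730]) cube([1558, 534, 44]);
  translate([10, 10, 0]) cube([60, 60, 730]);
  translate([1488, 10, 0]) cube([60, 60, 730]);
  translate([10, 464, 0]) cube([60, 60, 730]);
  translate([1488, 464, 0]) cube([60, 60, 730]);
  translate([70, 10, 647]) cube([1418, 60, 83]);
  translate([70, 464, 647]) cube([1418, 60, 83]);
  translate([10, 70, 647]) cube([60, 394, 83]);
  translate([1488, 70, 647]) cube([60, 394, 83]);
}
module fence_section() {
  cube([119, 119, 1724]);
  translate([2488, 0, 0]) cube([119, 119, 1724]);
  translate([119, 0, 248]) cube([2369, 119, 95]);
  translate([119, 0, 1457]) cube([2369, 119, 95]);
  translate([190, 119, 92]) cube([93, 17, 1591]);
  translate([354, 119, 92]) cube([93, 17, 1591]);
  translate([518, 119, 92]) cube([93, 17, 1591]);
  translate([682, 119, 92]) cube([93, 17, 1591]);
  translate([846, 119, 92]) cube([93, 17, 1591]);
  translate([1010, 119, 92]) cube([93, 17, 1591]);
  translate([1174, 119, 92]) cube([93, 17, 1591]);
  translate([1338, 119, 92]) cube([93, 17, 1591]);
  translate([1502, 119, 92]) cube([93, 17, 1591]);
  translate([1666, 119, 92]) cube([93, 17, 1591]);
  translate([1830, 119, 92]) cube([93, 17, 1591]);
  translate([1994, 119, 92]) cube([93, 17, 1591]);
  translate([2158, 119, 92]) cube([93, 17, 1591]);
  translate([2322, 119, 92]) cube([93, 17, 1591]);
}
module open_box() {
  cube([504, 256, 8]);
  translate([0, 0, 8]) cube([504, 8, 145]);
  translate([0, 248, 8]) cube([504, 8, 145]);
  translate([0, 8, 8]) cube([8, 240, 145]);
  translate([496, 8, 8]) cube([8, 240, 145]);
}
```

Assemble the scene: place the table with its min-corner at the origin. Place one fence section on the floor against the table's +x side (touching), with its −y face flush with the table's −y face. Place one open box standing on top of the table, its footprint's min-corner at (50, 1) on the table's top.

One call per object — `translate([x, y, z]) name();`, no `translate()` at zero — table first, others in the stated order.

table();
translate([1558, 0, 0]) fence_section();
translate([50, 1, 774]) open_box();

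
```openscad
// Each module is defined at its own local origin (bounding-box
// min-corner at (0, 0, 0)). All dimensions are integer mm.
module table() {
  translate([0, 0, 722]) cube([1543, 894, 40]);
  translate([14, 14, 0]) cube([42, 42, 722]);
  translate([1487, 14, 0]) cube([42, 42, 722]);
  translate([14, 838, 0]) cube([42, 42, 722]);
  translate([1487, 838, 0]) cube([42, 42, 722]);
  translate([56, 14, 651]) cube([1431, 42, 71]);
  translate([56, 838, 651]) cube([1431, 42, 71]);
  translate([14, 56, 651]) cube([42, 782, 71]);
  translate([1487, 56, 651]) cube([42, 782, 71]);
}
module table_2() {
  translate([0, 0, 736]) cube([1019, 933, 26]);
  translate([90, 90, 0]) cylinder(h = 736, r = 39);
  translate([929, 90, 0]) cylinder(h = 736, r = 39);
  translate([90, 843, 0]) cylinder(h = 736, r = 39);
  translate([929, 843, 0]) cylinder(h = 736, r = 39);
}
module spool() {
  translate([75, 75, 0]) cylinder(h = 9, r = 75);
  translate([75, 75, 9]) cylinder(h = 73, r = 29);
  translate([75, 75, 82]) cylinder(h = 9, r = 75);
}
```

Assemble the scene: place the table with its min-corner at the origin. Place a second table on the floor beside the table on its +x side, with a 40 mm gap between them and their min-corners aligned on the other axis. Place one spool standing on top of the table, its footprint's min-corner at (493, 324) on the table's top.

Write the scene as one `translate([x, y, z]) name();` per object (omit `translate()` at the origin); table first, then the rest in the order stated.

table();
translate([1583, 0, 0]) table_2();
translate([493, 324, 762]) spool();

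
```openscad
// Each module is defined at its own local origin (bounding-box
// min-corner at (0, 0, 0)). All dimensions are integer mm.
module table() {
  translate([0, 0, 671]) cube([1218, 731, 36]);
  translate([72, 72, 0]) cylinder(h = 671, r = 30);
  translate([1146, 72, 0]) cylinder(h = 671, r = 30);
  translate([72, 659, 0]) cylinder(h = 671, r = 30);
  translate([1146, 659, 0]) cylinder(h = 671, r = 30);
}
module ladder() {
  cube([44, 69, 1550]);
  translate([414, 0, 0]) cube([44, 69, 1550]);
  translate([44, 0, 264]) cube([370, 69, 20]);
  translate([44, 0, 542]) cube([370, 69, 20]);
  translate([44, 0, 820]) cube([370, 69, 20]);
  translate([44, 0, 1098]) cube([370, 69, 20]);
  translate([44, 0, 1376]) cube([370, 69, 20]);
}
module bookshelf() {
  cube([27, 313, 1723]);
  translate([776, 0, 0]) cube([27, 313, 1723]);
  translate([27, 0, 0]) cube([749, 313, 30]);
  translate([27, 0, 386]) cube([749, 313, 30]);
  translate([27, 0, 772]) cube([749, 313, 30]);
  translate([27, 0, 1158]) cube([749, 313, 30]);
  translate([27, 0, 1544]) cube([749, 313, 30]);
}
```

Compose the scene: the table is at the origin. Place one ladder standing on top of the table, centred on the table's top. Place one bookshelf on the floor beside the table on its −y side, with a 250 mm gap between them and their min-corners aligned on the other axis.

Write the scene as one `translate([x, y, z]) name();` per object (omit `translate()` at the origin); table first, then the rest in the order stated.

table();
translate([380, 331, 707]) ladder();
translate([0, -563, 0]) bookshelf();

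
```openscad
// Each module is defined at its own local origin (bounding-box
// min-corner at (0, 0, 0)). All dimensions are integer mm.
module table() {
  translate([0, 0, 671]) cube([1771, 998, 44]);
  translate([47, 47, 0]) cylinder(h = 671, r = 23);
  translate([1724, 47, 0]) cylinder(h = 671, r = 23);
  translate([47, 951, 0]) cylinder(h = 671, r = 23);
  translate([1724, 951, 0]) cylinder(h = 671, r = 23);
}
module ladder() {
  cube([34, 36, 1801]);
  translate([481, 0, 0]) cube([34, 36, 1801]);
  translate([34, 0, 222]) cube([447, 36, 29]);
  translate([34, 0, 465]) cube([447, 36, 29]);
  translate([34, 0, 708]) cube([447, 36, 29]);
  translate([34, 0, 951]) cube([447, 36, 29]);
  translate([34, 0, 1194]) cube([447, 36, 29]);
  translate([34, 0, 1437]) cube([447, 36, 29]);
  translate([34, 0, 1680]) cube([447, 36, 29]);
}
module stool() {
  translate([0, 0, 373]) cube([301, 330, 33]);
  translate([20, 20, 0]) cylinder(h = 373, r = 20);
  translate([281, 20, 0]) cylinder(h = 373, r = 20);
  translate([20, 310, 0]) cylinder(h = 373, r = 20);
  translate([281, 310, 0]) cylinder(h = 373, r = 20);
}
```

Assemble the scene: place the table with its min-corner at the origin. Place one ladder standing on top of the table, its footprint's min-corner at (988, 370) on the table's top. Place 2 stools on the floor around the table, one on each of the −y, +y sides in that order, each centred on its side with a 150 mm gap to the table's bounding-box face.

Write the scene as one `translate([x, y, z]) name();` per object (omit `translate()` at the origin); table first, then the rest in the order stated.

table();
translate([988, 370, 715]) ladder();
translate([735, -480, 0]) stool();
translate([735, 1148, 0]) stool();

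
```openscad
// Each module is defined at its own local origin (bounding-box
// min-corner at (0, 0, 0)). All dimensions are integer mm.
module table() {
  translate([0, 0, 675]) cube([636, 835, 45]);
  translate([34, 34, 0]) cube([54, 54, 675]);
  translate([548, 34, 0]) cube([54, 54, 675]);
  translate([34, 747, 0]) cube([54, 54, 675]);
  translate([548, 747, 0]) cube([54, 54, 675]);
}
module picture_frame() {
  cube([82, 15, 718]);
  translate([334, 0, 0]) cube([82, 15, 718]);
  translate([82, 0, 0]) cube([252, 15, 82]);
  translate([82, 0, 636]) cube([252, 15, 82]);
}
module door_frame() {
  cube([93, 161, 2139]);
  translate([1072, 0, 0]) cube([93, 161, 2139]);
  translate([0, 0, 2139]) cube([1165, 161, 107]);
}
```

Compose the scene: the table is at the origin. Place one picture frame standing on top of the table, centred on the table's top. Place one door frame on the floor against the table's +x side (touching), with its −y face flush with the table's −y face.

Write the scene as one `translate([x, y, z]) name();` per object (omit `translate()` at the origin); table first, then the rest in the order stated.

table();
translate([110, 410, 720]) picture_frame();
translate([636, 0, 0]) door_frame();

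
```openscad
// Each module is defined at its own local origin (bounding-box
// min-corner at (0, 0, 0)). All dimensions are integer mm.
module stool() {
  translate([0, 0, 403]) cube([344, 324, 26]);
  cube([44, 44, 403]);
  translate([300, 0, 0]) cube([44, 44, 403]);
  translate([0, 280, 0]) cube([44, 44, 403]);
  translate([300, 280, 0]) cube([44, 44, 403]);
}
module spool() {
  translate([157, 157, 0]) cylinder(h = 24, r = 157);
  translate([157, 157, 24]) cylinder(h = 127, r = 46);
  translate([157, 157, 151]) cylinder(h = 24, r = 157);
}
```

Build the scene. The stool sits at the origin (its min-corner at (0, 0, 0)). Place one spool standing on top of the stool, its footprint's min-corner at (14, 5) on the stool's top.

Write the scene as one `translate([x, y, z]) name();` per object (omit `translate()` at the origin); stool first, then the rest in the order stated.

stool();
translate([14, 5, 429]) spool();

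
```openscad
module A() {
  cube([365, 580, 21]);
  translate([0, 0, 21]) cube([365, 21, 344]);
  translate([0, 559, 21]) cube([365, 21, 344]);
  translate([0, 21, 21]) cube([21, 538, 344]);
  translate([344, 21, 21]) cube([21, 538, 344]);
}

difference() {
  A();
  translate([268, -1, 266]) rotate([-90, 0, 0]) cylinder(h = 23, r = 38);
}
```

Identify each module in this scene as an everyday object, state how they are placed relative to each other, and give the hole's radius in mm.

The subtracted cylinder has r = 38 mm.

A is an open box. The open box has a circular hole through its front wall. The hole's radius is 38 mm.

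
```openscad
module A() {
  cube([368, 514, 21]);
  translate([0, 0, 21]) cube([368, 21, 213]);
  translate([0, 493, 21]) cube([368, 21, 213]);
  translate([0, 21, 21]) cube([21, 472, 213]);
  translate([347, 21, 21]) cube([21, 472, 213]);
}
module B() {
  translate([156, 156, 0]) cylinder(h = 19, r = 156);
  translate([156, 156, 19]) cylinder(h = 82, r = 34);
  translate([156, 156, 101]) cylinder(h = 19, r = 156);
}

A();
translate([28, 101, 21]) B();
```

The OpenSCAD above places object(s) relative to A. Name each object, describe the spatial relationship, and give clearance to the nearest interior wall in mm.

A is an open box. B is a spool. The spool sits inside the open box, centred. The clearance to the nearest interior wall is 7 mm.

Clearances: x = 7, y = 80; minimum 7 mm.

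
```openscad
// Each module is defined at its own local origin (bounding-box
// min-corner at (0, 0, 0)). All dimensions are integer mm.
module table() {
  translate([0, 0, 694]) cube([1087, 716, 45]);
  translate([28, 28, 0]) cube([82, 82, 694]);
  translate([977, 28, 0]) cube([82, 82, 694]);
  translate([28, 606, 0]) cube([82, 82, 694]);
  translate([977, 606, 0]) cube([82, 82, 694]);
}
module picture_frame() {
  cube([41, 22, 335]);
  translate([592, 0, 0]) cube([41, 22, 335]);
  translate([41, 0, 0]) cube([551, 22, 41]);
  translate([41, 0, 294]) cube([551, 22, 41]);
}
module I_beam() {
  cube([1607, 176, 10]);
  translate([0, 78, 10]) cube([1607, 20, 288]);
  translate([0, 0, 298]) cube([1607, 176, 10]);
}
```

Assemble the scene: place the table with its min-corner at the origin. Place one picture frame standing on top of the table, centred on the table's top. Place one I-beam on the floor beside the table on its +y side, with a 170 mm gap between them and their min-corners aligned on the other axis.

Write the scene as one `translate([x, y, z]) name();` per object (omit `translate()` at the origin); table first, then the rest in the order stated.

table();
translate([227, 347, 739]) picture_frame();
translate([0, 886, 0]) I_beam();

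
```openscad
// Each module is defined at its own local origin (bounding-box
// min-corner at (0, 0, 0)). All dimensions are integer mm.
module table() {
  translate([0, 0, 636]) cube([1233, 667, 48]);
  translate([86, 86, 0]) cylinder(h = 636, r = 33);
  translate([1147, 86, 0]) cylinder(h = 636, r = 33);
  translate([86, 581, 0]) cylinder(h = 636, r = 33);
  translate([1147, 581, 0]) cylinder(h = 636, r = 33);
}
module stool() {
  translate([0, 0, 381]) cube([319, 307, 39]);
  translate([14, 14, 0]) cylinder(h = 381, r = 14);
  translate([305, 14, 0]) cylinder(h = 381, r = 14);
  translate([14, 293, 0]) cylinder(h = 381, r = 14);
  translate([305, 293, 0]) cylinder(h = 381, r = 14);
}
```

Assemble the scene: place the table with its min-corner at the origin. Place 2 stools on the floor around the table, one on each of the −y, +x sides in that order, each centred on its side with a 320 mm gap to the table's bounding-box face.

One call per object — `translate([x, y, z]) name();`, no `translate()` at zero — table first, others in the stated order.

table();
translate([457, -627, 0]) stool();
translate([1553, 180, 0]) stool();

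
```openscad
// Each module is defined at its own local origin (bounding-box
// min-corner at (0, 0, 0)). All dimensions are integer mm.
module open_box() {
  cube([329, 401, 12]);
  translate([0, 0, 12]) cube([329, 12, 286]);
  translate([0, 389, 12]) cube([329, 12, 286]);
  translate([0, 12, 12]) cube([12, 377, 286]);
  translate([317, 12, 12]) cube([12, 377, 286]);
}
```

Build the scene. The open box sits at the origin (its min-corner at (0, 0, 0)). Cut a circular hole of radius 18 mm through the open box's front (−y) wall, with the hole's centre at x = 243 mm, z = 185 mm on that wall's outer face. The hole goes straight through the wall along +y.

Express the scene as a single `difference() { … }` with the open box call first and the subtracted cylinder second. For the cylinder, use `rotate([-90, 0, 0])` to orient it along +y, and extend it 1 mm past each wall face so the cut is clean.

difference() {
  open_box();
  translate([243, -1, 185]) rotate([-90, 0, 0]) cylinder(h = 14, r = 18);
}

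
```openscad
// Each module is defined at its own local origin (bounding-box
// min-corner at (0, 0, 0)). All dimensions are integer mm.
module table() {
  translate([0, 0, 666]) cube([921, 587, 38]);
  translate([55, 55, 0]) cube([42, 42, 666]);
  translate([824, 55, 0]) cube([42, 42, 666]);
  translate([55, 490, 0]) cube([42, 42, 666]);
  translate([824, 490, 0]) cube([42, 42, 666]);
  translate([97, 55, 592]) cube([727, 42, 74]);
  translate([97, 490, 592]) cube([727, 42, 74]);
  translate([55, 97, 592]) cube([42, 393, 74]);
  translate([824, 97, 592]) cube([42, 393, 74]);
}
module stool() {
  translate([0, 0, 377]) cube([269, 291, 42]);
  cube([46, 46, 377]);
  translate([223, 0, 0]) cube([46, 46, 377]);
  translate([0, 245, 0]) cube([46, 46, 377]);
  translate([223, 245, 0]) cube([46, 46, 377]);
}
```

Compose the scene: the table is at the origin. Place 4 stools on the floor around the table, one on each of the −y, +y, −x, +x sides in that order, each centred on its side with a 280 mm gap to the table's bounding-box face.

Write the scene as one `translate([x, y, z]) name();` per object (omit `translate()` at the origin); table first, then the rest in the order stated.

table();
translate([326, -571, 0]) stool();
translate([326, 867, 0]) stool();
translate([-549, 148, 0]) stool();
translate([1201, 148, 0]) stool();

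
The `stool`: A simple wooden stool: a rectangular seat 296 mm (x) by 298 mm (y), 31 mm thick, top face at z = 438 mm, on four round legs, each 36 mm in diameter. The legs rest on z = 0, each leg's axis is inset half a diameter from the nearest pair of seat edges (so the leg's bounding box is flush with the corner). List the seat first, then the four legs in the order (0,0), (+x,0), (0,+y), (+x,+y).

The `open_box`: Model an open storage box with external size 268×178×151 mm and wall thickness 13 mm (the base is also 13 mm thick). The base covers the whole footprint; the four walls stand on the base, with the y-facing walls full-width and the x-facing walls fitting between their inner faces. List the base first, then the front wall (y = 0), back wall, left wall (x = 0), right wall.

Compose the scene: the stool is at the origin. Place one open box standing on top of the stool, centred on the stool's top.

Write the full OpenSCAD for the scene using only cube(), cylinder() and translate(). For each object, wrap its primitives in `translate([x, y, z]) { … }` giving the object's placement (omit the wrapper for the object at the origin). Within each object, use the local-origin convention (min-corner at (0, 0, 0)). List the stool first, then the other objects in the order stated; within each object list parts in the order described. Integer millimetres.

translate([0, 0, 407]) cube([296, 298, 31]);
translate([18, 18, 0]) cylinder(h = 407, r = 18);
translate([278, 18, 0]) cylinder(h = 407, r = 18);
translate([18, 280, 0]) cylinder(h = 407, r = 18);
translate([278, 280, 0]) cylinder(h = 407, r = 18);
translate([14, 60, 438]) {
  cube([268, 178, 13]);
  translate([0, 0, 13]) cube([268, 13, 138]);
  translate([0, 165, 13]) cube([268, 13, 138]);
  translate([0, 13, 13]) cube([13, 152, 138]);
  translate([255, 13, 13]) cube([13, 152, 138]);
}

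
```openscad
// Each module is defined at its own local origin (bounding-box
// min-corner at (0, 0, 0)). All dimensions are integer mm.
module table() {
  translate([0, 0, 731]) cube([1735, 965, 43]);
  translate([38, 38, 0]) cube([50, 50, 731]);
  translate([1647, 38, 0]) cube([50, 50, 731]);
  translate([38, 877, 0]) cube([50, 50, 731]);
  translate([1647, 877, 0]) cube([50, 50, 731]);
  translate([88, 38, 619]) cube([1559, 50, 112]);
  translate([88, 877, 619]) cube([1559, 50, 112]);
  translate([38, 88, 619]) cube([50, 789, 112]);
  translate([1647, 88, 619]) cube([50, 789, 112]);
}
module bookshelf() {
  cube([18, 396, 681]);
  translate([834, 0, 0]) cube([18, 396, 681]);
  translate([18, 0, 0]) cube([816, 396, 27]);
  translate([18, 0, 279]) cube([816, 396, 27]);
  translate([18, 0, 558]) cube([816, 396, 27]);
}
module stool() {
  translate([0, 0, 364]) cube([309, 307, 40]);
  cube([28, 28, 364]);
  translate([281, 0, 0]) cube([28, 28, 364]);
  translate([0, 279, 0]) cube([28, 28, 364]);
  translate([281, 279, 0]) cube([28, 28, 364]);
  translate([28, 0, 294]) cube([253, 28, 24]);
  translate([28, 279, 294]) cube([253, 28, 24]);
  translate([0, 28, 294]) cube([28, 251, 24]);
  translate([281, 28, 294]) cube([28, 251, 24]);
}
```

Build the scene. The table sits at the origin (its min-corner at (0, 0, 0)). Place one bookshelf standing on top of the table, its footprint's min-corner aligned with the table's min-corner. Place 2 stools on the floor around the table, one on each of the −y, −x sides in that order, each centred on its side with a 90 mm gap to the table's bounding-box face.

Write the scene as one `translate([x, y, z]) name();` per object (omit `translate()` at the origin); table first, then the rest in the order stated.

table();
translate([0, 0, 774]) bookshelf();
translate([713, -397, 0]) stool();
translate([-399, 329, 0]) stool();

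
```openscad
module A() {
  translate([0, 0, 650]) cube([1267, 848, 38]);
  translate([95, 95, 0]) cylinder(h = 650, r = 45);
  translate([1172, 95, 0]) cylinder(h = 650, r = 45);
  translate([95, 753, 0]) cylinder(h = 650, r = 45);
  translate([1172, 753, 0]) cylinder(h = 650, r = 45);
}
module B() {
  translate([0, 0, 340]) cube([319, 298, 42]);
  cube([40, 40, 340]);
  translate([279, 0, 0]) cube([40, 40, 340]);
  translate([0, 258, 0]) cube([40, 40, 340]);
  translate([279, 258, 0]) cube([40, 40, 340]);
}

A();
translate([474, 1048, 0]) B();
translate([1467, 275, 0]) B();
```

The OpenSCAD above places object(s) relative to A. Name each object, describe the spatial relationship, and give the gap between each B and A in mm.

Each stool's nearest face is 200 mm from the table's bounding box.

A is a table. B is a stool. Two stools sit around the table at the +y, +x sides. The gap between each stool and the table is 200 mm.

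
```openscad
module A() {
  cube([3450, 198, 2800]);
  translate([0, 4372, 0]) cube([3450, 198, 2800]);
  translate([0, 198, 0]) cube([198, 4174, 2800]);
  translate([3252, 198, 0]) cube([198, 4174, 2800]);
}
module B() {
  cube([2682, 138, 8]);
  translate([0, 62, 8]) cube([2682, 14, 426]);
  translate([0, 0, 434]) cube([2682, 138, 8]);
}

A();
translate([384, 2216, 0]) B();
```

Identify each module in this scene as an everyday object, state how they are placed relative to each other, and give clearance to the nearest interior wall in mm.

A is a house frame. B is an I-beam. The I-beam sits inside the house frame, centred. The clearance to the nearest interior wall is 186 mm.

Clearances: x = 186, y = 2018; minimum 186 mm.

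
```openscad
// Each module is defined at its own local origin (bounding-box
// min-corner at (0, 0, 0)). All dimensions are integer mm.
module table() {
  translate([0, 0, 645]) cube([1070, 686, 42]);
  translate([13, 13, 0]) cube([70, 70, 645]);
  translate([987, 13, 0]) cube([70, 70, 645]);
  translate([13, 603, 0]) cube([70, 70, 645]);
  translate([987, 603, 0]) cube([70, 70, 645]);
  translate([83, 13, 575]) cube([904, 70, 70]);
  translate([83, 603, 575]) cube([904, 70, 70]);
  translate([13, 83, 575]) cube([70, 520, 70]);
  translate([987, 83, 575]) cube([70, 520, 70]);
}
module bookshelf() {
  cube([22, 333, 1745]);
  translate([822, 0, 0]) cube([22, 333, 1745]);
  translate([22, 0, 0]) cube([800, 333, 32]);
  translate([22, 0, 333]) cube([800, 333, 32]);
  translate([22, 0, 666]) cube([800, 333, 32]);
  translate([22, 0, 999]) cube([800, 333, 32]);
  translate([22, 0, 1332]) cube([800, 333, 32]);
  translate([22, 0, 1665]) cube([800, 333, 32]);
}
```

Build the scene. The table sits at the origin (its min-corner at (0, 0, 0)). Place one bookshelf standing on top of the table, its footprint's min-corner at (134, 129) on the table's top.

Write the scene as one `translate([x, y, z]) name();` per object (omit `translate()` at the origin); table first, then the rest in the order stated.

table();
translate([134, 129, 687]) bookshelf();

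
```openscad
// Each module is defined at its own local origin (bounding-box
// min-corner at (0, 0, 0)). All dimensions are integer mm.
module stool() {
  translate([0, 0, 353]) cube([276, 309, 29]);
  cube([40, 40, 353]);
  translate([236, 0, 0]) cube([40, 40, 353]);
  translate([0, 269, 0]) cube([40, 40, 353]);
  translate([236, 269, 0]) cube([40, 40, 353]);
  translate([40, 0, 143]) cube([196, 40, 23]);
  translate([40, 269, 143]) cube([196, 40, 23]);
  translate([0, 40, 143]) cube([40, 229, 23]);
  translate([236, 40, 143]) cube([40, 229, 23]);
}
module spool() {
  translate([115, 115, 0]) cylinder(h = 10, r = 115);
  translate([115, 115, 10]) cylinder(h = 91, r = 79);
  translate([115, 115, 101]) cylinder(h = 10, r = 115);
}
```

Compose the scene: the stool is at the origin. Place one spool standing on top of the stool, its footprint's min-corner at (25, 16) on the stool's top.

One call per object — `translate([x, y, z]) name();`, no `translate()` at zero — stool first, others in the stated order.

stool();
translate([25, 16, 382]) spool();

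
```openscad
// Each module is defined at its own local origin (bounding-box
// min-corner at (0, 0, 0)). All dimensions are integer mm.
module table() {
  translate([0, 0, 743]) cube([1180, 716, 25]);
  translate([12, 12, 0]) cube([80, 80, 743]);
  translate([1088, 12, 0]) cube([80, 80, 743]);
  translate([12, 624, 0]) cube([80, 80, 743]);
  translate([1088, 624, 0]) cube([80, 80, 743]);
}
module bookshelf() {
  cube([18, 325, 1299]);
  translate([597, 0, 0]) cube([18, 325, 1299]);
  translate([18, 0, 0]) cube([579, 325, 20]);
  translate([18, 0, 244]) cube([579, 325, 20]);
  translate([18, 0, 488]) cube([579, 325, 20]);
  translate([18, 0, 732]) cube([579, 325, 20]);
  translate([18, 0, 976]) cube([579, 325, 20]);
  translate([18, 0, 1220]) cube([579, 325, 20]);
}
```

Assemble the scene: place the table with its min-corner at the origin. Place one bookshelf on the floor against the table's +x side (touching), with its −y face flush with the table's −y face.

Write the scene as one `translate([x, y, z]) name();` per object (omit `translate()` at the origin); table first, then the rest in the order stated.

table();
translate([1180, 0, 0]) bookshelf();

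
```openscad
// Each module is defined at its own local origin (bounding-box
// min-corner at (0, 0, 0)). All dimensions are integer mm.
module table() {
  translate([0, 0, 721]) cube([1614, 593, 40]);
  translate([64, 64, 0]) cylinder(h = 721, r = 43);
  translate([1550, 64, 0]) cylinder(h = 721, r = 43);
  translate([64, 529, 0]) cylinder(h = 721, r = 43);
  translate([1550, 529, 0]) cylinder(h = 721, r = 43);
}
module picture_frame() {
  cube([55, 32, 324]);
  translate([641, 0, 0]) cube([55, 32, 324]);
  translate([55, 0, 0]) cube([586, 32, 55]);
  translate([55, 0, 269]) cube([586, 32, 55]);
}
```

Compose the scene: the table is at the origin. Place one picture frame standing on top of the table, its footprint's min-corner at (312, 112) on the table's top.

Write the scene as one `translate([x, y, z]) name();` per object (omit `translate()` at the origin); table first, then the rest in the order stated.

table();
translate([312, 112, 761]) picture_frame();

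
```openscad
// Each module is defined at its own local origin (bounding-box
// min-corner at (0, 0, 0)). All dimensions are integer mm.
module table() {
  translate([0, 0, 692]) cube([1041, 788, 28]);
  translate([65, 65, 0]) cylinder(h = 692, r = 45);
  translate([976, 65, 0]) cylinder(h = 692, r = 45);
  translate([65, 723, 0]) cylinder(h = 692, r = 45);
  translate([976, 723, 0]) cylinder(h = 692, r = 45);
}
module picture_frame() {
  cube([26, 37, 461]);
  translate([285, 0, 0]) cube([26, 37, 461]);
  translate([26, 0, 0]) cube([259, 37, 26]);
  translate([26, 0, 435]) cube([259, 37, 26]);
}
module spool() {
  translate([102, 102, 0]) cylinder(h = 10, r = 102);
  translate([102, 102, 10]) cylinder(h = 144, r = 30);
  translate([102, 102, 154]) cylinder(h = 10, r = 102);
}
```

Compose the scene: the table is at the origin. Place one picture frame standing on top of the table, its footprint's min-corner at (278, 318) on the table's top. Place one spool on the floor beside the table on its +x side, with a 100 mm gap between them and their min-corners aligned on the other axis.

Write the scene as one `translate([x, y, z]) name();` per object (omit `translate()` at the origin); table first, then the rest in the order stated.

table();
translate([278, 318, 720]) picture_frame();
translate([1141, 0, 0]) spool();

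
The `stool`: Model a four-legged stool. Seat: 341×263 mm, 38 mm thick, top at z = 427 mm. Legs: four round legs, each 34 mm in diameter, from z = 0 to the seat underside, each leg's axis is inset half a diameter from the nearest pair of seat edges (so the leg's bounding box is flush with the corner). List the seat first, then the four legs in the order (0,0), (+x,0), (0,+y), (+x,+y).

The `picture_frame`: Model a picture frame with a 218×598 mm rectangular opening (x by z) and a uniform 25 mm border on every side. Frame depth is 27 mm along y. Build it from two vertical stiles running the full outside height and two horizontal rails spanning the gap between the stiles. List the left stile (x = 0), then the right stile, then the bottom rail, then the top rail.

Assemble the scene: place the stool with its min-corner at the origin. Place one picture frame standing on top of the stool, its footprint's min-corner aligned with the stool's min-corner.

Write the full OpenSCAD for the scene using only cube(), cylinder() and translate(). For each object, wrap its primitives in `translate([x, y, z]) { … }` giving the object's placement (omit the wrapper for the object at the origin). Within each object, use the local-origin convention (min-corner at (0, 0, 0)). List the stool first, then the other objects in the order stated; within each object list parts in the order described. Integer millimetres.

translate([0, 0, 389]) cube([341, 263, 38]);
translate([17, 17, 0]) cylinder(h = 389, r = 17);
translate([324, 17, 0]) cylinder(h = 389, r = 17);
translate([17, 246, 0]) cylinder(h = 389, r = 17);
translate([324, 246, 0]) cylinder(h = 389, r = 17);
translate([0, 0, 427]) {
  cube([25, 27, 648]);
  translate([243, 0, 0]) cube([25, 27, 648]);
  translate([25, 0, 0]) cube([218, 27, 25]);
  translate([25, 0, 623]) cube([218, 27, 25]);
}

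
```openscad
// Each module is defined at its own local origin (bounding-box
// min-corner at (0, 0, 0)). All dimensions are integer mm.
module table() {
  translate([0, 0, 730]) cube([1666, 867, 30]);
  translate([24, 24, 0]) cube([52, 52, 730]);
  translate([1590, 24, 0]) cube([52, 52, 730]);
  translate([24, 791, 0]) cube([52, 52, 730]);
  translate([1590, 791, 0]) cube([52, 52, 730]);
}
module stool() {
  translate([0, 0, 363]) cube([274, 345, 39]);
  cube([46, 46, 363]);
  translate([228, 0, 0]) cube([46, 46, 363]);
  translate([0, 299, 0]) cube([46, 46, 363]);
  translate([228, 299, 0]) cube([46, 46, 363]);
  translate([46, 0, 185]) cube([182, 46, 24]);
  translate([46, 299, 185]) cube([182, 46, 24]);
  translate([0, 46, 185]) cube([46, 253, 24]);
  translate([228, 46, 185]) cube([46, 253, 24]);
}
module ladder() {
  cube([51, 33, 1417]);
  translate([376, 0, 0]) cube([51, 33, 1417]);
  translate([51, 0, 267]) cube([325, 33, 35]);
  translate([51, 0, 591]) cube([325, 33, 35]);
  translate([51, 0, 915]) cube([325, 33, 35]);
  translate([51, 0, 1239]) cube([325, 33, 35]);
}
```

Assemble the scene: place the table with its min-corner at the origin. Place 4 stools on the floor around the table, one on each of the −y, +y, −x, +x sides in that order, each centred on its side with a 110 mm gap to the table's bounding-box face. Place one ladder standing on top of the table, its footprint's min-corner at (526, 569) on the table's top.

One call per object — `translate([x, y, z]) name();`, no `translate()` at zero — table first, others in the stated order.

table();
translate([696, -455, 0]) stool();
translate([696, 977, 0]) stool();
translate([-384, 261, 0]) stool();
translate([1776, 261, 0]) stool();
translate([526, 569, 760]) ladder();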